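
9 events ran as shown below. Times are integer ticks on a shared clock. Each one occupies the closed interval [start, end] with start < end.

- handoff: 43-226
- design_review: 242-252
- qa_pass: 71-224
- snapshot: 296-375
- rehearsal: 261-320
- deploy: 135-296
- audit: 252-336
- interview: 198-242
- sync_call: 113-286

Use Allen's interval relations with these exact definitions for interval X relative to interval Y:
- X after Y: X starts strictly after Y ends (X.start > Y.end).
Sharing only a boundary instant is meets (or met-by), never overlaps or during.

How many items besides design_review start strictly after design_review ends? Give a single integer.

2

Target design_review = [242, 252].
audit [252, 336] → met-by → no.
deploy [135, 296] → contains → no.
handoff [43, 226] → before → no.
interview [198, 242] → meets → no.
qa_pass [71, 224] → before → no.
rehearsal [261, 320] → after → counts.
snapshot [296, 375] → after → counts.
sync_call [113, 286] → contains → no.
Total: 2.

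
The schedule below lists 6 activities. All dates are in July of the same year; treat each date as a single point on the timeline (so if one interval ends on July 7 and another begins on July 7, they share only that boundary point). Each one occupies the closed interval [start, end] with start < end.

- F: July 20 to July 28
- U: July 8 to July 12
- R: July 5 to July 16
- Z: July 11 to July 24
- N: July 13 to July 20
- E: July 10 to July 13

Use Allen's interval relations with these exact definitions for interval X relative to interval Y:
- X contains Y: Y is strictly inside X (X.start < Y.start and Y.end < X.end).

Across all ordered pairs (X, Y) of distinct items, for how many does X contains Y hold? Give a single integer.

Checking all 30 ordered pairs for relation 'contains'; matching pairs in alphabetical order:
(R, E): R contains E ✓
(R, U): R contains U ✓
(Z, N): Z contains N ✓
Count: 3.

3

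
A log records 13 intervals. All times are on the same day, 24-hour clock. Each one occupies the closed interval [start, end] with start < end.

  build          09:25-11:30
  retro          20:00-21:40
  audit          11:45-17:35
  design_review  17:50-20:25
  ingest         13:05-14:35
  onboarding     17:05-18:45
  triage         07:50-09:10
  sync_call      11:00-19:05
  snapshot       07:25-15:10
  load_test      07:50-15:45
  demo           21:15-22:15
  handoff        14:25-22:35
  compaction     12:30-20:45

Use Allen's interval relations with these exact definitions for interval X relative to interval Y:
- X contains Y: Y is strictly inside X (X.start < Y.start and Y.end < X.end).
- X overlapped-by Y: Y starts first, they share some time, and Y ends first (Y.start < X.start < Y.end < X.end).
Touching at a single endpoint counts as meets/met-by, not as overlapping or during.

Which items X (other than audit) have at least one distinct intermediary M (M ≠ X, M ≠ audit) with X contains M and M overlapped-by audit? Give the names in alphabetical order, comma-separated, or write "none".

Target audit = [11:45, 17:35].
Intermediaries M with M overlapped-by audit: compaction, handoff, onboarding.
Via compaction — items with X contains compaction: none.
Via handoff — items with X contains handoff: none.
Via onboarding — items with X contains onboarding: compaction, handoff, sync_call.
Union: compaction, handoff, sync_call.

compaction, handoff, sync_call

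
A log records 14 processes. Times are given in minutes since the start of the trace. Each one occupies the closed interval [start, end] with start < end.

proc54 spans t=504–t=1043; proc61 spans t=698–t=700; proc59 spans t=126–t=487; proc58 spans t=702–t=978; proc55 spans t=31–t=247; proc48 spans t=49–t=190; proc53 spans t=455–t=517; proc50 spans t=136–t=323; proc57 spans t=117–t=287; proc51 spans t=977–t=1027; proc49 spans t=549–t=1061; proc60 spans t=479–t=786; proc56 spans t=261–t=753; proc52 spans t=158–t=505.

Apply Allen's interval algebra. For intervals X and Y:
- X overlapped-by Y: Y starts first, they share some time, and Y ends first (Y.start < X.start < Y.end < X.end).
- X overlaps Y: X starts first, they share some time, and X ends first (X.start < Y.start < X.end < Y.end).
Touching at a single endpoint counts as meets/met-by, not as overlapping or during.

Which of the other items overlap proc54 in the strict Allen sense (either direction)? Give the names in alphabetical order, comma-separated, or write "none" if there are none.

proc49, proc52, proc53, proc56, proc60

Target proc54 = [t=504, t=1043].
proc48 [t=49, t=190] → before → no.
proc49 [t=549, t=1061] → overlapped-by → yes.
proc50 [t=136, t=323] → before → no.
proc51 [t=977, t=1027] → during → no.
proc52 [t=158, t=505] → overlaps → yes.
proc53 [t=455, t=517] → overlaps → yes.
proc55 [t=31, t=247] → before → no.
proc56 [t=261, t=753] → overlaps → yes.
proc57 [t=117, t=287] → before → no.
proc58 [t=702, t=978] → during → no.
proc59 [t=126, t=487] → before → no.
proc60 [t=479, t=786] → overlaps → yes.
proc61 [t=698, t=700] → during → no.
Result: proc49, proc52, proc53, proc56, proc60.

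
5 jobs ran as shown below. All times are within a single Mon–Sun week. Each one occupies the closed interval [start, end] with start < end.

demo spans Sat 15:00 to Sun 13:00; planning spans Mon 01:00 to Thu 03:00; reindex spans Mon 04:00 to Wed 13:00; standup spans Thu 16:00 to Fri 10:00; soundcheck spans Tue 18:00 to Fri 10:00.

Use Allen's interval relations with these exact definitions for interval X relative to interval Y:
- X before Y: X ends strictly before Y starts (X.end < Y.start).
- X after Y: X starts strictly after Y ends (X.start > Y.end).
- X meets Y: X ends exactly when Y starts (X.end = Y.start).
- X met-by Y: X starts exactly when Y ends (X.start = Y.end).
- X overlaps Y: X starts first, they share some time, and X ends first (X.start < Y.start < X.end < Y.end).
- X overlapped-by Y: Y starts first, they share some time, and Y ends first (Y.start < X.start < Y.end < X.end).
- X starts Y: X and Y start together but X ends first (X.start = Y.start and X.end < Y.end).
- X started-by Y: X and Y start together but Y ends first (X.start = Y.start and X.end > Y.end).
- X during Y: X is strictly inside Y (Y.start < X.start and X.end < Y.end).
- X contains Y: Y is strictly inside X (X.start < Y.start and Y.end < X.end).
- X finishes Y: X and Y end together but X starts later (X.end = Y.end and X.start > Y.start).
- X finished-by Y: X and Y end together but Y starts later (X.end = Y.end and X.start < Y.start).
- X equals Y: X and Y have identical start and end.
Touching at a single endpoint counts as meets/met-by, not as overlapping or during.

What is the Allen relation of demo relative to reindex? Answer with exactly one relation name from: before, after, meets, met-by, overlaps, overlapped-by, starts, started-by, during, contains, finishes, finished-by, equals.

demo = [Sat 15:00, Sun 13:00]; reindex = [Mon 04:00, Wed 13:00].
Compare endpoints: demo.start > reindex.start, demo.start > reindex.end, demo.end > reindex.start, demo.end > reindex.end.
That pattern is 'after'.

after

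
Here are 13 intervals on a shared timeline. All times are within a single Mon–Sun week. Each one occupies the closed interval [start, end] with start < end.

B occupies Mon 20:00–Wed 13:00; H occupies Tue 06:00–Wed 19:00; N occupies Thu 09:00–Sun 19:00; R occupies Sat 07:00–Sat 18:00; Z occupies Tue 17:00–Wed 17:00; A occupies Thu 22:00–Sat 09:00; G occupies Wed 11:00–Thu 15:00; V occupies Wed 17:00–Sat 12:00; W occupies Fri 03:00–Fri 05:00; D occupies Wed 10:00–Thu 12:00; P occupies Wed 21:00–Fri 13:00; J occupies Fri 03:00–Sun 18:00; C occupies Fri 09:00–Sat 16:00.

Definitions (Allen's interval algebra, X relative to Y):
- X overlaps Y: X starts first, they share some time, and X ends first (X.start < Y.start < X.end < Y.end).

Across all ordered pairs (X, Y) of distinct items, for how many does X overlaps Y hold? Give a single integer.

28

Checking all 156 ordered pairs for relation 'overlaps'; matching pairs in alphabetical order:
(A, C): A overlaps C ✓
(A, J): A overlaps J ✓
(A, R): A overlaps R ✓
(B, D): B overlaps D ✓
(B, G): B overlaps G ✓
(B, H): B overlaps H ✓
(B, Z): B overlaps Z ✓
(C, R): C overlaps R ✓
(D, G): D overlaps G ✓
(D, N): D overlaps N ✓
(D, P): D overlaps P ✓
(D, V): D overlaps V ✓
(G, N): G overlaps N ✓
(G, P): G overlaps P ✓
(G, V): G overlaps V ✓
(H, D): H overlaps D ✓
(H, G): H overlaps G ✓
(H, V): H overlaps V ✓
(P, A): P overlaps A ✓
(P, C): P overlaps C ✓
(P, J): P overlaps J ✓
(P, N): P overlaps N ✓
(V, C): V overlaps C ✓
(V, J): V overlaps J ✓
... plus 4 further pairs not listed.
Count: 28.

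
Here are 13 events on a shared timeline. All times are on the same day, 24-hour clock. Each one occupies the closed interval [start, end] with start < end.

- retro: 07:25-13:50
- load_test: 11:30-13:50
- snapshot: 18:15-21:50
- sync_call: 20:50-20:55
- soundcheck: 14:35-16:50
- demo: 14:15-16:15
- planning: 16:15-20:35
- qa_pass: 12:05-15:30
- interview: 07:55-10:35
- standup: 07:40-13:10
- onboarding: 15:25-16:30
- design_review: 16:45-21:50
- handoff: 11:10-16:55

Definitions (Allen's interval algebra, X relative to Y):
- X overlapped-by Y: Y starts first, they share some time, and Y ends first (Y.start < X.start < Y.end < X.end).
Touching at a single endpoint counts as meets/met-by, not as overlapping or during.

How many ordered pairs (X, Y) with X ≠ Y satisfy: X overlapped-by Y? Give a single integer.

Checking all 156 ordered pairs for relation 'overlapped-by'; matching pairs in alphabetical order:
(demo, qa_pass): demo overlapped-by qa_pass ✓
(design_review, handoff): design_review overlapped-by handoff ✓
(design_review, planning): design_review overlapped-by planning ✓
(design_review, soundcheck): design_review overlapped-by soundcheck ✓
(handoff, retro): handoff overlapped-by retro ✓
(handoff, standup): handoff overlapped-by standup ✓
(load_test, standup): load_test overlapped-by standup ✓
(onboarding, demo): onboarding overlapped-by demo ✓
(onboarding, qa_pass): onboarding overlapped-by qa_pass ✓
(planning, handoff): planning overlapped-by handoff ✓
(planning, onboarding): planning overlapped-by onboarding ✓
(planning, soundcheck): planning overlapped-by soundcheck ✓
(qa_pass, load_test): qa_pass overlapped-by load_test ✓
(qa_pass, retro): qa_pass overlapped-by retro ✓
(qa_pass, standup): qa_pass overlapped-by standup ✓
(snapshot, planning): snapshot overlapped-by planning ✓
(soundcheck, demo): soundcheck overlapped-by demo ✓
(soundcheck, qa_pass): soundcheck overlapped-by qa_pass ✓
Count: 18.

18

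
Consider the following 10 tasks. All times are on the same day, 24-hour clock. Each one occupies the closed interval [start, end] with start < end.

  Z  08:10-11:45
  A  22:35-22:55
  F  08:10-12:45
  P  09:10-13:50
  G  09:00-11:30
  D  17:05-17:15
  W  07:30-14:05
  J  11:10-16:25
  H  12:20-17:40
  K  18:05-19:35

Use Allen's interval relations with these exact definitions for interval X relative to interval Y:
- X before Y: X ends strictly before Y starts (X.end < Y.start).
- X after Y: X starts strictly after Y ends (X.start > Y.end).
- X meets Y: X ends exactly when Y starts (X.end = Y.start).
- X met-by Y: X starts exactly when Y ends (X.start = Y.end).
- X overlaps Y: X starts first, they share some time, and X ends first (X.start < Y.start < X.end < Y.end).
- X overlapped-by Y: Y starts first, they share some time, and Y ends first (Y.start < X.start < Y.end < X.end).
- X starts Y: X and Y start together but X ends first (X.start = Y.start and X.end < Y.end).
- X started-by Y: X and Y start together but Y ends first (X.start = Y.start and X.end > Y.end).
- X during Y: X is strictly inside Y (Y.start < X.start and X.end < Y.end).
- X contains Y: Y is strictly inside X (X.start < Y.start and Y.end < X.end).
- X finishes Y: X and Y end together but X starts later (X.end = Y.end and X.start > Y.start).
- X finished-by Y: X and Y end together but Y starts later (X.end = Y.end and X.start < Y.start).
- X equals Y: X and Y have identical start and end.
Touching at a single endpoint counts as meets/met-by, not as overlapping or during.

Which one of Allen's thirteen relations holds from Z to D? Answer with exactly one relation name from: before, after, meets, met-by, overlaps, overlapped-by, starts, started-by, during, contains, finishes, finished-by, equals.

before

Z = [08:10, 11:45]; D = [17:05, 17:15].
Compare endpoints: Z.start < D.start, Z.start < D.end, Z.end < D.start, Z.end < D.end.
That pattern is 'before'.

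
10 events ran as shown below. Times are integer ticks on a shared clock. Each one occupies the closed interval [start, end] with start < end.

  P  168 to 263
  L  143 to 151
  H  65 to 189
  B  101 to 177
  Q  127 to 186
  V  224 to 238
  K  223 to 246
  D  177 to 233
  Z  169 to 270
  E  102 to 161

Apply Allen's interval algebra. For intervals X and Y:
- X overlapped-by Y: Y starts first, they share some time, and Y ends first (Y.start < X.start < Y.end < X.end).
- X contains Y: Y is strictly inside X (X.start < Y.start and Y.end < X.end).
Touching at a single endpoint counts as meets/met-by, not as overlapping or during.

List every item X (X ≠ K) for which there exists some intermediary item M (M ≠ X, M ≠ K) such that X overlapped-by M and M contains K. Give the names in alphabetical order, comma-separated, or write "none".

Z

Target K = [223, 246].
Intermediaries M with M contains K: P, Z.
Via P — items with X overlapped-by P: Z.
Via Z — items with X overlapped-by Z: none.
Union: Z.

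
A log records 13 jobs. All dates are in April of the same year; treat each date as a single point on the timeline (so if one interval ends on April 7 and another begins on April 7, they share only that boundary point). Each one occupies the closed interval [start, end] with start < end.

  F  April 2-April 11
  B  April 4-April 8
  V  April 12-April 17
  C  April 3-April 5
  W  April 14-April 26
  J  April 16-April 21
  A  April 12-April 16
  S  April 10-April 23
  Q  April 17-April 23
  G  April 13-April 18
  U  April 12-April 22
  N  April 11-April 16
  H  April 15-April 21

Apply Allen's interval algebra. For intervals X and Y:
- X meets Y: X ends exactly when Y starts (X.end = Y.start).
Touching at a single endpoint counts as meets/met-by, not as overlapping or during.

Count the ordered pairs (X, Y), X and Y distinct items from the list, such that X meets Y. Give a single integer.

4

Checking all 156 ordered pairs for relation 'meets'; matching pairs in alphabetical order:
(A, J): A meets J ✓
(F, N): F meets N ✓
(N, J): N meets J ✓
(V, Q): V meets Q ✓
Count: 4.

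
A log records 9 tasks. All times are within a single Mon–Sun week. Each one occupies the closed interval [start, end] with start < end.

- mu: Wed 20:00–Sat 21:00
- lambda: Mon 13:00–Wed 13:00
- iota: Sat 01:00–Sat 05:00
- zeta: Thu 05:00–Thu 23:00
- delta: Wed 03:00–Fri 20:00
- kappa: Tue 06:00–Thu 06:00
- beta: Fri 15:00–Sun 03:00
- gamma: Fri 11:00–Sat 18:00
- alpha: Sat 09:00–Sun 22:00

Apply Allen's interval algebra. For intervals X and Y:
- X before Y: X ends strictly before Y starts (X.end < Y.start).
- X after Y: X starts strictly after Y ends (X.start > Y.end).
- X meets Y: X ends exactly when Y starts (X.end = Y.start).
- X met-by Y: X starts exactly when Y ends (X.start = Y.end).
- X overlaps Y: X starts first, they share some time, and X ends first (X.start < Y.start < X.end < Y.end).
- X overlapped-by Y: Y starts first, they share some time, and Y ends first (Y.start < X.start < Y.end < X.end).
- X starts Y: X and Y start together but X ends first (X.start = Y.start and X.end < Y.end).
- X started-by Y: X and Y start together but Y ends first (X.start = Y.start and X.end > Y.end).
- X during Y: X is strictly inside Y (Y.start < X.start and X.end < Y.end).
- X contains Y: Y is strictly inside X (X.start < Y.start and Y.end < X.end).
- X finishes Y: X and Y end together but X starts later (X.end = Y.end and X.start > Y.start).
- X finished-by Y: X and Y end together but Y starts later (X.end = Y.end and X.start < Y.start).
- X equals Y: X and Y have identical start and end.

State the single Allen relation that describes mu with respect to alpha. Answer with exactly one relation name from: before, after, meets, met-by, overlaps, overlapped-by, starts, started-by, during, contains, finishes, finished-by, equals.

overlaps

mu = [Wed 20:00, Sat 21:00]; alpha = [Sat 09:00, Sun 22:00].
Compare endpoints: mu.start < alpha.start, mu.start < alpha.end, mu.end > alpha.start, mu.end < alpha.end.
That pattern is 'overlaps'.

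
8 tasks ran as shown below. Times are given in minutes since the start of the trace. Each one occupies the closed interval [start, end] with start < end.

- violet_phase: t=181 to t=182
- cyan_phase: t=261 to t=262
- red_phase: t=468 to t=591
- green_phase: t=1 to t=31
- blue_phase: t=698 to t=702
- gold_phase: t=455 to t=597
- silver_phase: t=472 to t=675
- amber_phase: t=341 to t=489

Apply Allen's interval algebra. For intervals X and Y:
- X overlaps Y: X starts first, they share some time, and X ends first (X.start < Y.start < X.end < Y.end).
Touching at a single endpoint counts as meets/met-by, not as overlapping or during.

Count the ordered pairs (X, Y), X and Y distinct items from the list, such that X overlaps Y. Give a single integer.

5

Checking all 56 ordered pairs for relation 'overlaps'; matching pairs in alphabetical order:
(amber_phase, gold_phase): amber_phase overlaps gold_phase ✓
(amber_phase, red_phase): amber_phase overlaps red_phase ✓
(amber_phase, silver_phase): amber_phase overlaps silver_phase ✓
(gold_phase, silver_phase): gold_phase overlaps silver_phase ✓
(red_phase, silver_phase): red_phase overlaps silver_phase ✓
Count: 5.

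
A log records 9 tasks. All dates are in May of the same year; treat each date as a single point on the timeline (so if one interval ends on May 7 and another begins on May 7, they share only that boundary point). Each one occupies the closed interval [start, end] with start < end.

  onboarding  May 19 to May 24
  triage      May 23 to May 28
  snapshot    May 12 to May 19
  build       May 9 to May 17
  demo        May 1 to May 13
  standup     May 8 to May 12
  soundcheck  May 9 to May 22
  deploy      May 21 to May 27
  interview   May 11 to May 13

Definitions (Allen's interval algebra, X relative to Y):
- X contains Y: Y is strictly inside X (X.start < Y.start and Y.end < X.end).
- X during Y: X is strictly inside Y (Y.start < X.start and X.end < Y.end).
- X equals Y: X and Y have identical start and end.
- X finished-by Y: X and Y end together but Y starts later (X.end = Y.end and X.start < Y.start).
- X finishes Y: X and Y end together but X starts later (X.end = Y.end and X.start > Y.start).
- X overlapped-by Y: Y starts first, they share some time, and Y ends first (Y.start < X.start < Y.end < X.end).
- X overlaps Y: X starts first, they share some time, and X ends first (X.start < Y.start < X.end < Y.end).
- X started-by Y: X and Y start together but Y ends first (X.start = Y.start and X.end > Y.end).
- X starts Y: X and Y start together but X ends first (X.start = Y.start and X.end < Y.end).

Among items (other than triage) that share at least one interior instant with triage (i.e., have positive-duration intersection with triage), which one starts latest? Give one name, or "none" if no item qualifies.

Target triage = [May 23, May 28].
build [May 9, May 17] → before → excluded.
demo [May 1, May 13] → before → excluded.
deploy [May 21, May 27] → overlaps → candidate.
interview [May 11, May 13] → before → excluded.
onboarding [May 19, May 24] → overlaps → candidate.
snapshot [May 12, May 19] → before → excluded.
soundcheck [May 9, May 22] → before → excluded.
standup [May 8, May 12] → before → excluded.
Among candidates, latest start is May 21 → deploy.

deploy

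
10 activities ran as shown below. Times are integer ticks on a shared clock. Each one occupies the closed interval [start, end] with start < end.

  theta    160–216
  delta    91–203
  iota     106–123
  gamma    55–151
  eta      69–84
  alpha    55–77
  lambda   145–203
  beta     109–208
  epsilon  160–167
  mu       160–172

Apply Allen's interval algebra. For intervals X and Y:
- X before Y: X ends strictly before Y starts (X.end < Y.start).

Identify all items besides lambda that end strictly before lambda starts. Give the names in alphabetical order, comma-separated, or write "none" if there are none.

alpha, eta, iota

Target lambda = [145, 203].
alpha [55, 77] → before → yes.
beta [109, 208] → contains → no.
delta [91, 203] → finished-by → no.
epsilon [160, 167] → during → no.
eta [69, 84] → before → yes.
gamma [55, 151] → overlaps → no.
iota [106, 123] → before → yes.
mu [160, 172] → during → no.
theta [160, 216] → overlapped-by → no.
Result: alpha, eta, iota.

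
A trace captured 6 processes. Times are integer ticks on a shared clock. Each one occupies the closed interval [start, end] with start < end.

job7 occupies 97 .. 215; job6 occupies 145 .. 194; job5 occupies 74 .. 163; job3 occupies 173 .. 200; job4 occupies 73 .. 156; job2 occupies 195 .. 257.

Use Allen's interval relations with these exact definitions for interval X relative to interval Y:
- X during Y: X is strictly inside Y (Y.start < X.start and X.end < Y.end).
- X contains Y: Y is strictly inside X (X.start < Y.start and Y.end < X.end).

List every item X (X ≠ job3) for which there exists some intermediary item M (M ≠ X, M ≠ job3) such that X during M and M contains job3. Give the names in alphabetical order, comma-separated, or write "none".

Target job3 = [173, 200].
Intermediaries M with M contains job3: job7.
Via job7 — items with X during job7: job6.
Union: job6.

job6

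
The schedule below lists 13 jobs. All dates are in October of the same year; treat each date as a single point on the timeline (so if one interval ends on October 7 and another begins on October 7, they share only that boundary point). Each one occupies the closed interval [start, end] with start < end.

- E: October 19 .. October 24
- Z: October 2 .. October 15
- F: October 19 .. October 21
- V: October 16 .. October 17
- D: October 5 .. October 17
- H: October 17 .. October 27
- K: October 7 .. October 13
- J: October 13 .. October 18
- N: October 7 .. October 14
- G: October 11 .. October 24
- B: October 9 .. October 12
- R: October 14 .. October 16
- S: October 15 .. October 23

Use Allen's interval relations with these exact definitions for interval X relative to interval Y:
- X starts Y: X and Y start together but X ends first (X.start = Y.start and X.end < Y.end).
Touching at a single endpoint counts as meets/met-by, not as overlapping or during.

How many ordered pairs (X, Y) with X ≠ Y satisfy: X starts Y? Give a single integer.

2

Checking all 156 ordered pairs for relation 'starts'; matching pairs in alphabetical order:
(F, E): F starts E ✓
(K, N): K starts N ✓
Count: 2.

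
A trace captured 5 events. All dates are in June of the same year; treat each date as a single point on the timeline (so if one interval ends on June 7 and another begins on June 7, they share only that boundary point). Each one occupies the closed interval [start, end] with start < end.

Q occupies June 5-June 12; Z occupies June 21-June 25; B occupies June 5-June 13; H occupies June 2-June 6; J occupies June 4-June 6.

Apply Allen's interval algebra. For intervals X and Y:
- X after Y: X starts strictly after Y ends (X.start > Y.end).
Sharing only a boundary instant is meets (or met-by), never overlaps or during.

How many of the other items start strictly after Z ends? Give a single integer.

0

Target Z = [June 21, June 25].
B [June 5, June 13] → before → no.
H [June 2, June 6] → before → no.
J [June 4, June 6] → before → no.
Q [June 5, June 12] → before → no.
Total: 0.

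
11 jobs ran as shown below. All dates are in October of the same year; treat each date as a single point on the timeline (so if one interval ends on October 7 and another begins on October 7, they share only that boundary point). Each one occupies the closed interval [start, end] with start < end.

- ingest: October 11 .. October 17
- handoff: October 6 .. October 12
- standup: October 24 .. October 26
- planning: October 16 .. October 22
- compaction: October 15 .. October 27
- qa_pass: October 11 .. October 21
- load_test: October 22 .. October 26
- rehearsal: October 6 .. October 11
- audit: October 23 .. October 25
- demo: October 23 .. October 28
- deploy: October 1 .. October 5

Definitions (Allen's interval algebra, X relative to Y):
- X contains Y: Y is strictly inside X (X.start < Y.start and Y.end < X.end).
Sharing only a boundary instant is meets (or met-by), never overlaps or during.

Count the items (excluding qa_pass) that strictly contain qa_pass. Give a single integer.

0

Target qa_pass = [October 11, October 21].
audit [October 23, October 25] → after → no.
compaction [October 15, October 27] → overlapped-by → no.
demo [October 23, October 28] → after → no.
deploy [October 1, October 5] → before → no.
handoff [October 6, October 12] → overlaps → no.
ingest [October 11, October 17] → starts → no.
load_test [October 22, October 26] → after → no.
planning [October 16, October 22] → overlapped-by → no.
rehearsal [October 6, October 11] → meets → no.
standup [October 24, October 26] → after → no.
Total: 0.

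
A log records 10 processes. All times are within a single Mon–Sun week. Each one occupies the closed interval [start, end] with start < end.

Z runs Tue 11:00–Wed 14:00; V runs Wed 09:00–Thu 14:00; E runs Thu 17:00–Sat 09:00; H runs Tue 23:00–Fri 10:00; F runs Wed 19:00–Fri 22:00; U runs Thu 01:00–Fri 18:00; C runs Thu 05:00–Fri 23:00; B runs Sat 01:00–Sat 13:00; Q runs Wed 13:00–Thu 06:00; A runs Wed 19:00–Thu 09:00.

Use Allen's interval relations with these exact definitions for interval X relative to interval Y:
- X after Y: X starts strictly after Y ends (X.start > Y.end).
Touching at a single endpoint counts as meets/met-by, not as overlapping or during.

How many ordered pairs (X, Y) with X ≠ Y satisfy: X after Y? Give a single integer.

Checking all 90 ordered pairs for relation 'after'; matching pairs in alphabetical order:
(A, Z): A after Z ✓
(B, A): B after A ✓
(B, C): B after C ✓
(B, F): B after F ✓
(B, H): B after H ✓
(B, Q): B after Q ✓
(B, U): B after U ✓
(B, V): B after V ✓
(B, Z): B after Z ✓
(C, Z): C after Z ✓
(E, A): E after A ✓
(E, Q): E after Q ✓
(E, V): E after V ✓
(E, Z): E after Z ✓
(F, Z): F after Z ✓
(U, Z): U after Z ✓
Count: 16.

16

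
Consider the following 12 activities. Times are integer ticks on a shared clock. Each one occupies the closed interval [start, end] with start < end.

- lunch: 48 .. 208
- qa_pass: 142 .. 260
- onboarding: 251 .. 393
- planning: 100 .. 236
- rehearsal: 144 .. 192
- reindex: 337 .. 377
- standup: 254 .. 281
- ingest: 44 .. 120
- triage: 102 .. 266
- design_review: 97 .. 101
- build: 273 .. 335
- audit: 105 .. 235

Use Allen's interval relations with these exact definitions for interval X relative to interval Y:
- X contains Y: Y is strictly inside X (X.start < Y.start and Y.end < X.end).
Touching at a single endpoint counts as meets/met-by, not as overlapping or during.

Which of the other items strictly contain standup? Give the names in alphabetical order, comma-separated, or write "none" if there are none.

Target standup = [254, 281].
audit [105, 235] → before → no.
build [273, 335] → overlapped-by → no.
design_review [97, 101] → before → no.
ingest [44, 120] → before → no.
lunch [48, 208] → before → no.
onboarding [251, 393] → contains → yes.
planning [100, 236] → before → no.
qa_pass [142, 260] → overlaps → no.
rehearsal [144, 192] → before → no.
reindex [337, 377] → after → no.
triage [102, 266] → overlaps → no.
Result: onboarding.

onboarding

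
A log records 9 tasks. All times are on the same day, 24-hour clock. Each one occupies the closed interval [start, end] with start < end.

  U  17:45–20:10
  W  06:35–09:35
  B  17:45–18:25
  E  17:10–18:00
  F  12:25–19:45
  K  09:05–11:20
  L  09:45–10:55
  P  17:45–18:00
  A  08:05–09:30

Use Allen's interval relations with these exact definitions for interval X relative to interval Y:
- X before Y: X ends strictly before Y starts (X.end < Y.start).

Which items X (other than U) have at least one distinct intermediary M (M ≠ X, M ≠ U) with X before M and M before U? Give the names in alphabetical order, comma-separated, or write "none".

Target U = [17:45, 20:10].
Intermediaries M with M before U: A, K, L, W.
Via A — items with X before A: none.
Via K — items with X before K: none.
Via L — items with X before L: A, W.
Via W — items with X before W: none.
Union: A, W.

A, W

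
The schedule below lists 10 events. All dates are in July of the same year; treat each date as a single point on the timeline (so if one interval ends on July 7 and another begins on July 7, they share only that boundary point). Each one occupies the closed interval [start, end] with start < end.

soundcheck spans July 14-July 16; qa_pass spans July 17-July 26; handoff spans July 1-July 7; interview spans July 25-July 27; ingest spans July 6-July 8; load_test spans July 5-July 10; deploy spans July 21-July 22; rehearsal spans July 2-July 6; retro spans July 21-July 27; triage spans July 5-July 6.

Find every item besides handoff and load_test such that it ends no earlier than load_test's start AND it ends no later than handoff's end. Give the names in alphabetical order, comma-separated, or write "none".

rehearsal, triage

Conditions: its end is no earlier than load_test's start (X.end >= July 5) AND its end is no later than handoff's end (X.end <= July 7).
deploy: end July 22 >= July 5? ✓; end July 22 <= July 7? ✗ → no.
ingest: end July 8 >= July 5? ✓; end July 8 <= July 7? ✗ → no.
interview: end July 27 >= July 5? ✓; end July 27 <= July 7? ✗ → no.
qa_pass: end July 26 >= July 5? ✓; end July 26 <= July 7? ✗ → no.
rehearsal: end July 6 >= July 5? ✓; end July 6 <= July 7? ✓ → yes.
retro: end July 27 >= July 5? ✓; end July 27 <= July 7? ✗ → no.
soundcheck: end July 16 >= July 5? ✓; end July 16 <= July 7? ✗ → no.
triage: end July 6 >= July 5? ✓; end July 6 <= July 7? ✓ → yes.
Result: rehearsal, triage.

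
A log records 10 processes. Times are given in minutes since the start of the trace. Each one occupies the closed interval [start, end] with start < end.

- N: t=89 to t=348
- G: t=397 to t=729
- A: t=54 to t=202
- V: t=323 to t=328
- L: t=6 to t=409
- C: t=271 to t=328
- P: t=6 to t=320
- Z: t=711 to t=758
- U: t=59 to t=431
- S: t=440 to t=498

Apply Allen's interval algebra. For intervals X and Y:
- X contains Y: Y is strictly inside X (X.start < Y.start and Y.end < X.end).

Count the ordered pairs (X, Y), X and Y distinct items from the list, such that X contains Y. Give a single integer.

11

Checking all 90 ordered pairs for relation 'contains'; matching pairs in alphabetical order:
(G, S): G contains S ✓
(L, A): L contains A ✓
(L, C): L contains C ✓
(L, N): L contains N ✓
(L, V): L contains V ✓
(N, C): N contains C ✓
(N, V): N contains V ✓
(P, A): P contains A ✓
(U, C): U contains C ✓
(U, N): U contains N ✓
(U, V): U contains V ✓
Count: 11.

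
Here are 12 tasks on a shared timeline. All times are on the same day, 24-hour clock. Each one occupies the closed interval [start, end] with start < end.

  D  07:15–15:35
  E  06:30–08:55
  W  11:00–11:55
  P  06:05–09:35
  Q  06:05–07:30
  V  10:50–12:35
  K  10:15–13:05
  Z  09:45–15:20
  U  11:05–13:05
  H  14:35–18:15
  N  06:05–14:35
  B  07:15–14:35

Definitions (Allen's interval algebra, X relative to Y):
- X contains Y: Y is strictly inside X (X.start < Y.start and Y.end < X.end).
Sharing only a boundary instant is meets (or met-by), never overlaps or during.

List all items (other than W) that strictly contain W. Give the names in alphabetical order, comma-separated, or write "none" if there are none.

B, D, K, N, V, Z

Target W = [11:00, 11:55].
B [07:15, 14:35] → contains → yes.
D [07:15, 15:35] → contains → yes.
E [06:30, 08:55] → before → no.
H [14:35, 18:15] → after → no.
K [10:15, 13:05] → contains → yes.
N [06:05, 14:35] → contains → yes.
P [06:05, 09:35] → before → no.
Q [06:05, 07:30] → before → no.
U [11:05, 13:05] → overlapped-by → no.
V [10:50, 12:35] → contains → yes.
Z [09:45, 15:20] → contains → yes.
Result: B, D, K, N, V, Z.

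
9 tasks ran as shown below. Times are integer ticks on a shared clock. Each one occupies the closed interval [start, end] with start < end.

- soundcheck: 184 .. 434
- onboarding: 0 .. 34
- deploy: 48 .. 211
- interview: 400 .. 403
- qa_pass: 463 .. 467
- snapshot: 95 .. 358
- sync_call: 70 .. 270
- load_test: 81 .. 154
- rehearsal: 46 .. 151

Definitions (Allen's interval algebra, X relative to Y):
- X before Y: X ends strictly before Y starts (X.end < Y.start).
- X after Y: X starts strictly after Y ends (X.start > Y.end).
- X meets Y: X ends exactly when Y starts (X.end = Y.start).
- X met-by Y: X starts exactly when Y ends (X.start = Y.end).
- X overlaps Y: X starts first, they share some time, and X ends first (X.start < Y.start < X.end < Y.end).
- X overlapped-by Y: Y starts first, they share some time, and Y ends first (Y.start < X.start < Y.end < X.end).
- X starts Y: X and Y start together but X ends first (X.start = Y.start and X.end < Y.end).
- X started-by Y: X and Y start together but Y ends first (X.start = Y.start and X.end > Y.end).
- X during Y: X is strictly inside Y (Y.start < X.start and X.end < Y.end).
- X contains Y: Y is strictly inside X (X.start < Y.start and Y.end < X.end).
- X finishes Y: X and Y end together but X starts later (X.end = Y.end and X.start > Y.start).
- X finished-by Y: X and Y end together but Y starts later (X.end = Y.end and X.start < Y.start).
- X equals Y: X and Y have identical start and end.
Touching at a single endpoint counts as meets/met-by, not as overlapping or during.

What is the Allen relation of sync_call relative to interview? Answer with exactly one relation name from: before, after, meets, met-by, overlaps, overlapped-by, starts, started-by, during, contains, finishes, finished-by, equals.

before

sync_call = [70, 270]; interview = [400, 403].
Compare endpoints: sync_call.start < interview.start, sync_call.start < interview.end, sync_call.end < interview.start, sync_call.end < interview.end.
That pattern is 'before'.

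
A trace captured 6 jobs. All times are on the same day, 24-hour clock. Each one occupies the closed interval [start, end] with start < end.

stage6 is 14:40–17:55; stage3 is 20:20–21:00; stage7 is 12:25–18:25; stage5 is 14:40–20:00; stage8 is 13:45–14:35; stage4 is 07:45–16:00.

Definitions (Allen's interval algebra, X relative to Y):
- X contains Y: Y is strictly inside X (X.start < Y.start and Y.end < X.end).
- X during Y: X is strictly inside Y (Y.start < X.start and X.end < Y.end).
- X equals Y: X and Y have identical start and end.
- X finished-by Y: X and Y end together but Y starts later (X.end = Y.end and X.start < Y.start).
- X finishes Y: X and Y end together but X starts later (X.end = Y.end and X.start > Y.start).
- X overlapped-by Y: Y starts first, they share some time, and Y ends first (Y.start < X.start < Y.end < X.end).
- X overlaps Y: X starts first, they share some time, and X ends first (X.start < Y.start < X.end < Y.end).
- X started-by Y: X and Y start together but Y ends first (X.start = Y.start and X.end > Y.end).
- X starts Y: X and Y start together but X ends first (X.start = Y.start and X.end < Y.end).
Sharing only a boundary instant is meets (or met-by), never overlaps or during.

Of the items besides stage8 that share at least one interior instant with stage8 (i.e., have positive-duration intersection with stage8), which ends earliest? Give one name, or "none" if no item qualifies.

stage4

Target stage8 = [13:45, 14:35].
stage3 [20:20, 21:00] → after → excluded.
stage4 [07:45, 16:00] → contains → candidate.
stage5 [14:40, 20:00] → after → excluded.
stage6 [14:40, 17:55] → after → excluded.
stage7 [12:25, 18:25] → contains → candidate.
Among candidates, earliest end is 16:00 → stage4.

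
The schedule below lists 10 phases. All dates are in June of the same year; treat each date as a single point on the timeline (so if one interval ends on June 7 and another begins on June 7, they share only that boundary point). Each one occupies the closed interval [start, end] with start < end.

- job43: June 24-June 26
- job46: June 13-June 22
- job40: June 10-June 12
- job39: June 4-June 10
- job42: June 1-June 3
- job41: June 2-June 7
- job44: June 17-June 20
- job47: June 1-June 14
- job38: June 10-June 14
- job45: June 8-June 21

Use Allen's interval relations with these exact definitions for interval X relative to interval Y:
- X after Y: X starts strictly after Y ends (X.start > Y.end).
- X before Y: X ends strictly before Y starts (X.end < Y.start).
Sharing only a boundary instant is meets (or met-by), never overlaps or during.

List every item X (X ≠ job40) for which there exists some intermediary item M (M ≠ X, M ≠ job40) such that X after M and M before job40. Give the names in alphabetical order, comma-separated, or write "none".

job38, job39, job43, job44, job45, job46

Target job40 = [June 10, June 12].
Intermediaries M with M before job40: job41, job42.
Via job41 — items with X after job41: job38, job43, job44, job45, job46.
Via job42 — items with X after job42: job38, job39, job43, job44, job45, job46.
Union: job38, job39, job43, job44, job45, job46.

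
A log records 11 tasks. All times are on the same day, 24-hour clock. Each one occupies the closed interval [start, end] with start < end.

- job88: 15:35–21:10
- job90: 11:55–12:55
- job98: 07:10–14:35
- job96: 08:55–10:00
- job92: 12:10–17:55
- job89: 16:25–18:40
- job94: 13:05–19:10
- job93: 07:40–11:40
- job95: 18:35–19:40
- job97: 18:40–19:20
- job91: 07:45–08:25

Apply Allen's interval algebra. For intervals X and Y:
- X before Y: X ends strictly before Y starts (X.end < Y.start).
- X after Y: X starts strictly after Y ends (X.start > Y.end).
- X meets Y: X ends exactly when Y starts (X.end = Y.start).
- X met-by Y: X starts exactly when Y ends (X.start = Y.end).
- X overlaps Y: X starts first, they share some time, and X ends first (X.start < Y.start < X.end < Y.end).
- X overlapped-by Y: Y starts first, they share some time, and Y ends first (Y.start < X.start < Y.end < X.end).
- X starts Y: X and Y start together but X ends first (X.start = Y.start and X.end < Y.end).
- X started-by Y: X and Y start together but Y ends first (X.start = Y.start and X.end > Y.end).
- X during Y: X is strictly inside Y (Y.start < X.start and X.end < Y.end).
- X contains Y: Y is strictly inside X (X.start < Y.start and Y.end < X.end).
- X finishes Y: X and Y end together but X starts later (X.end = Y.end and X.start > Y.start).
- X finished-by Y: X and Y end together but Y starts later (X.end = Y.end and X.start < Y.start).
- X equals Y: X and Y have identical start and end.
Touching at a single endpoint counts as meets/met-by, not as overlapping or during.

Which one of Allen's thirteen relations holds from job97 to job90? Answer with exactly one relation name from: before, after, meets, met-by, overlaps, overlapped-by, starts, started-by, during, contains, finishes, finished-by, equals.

job97 = [18:40, 19:20]; job90 = [11:55, 12:55].
Compare endpoints: job97.start > job90.start, job97.start > job90.end, job97.end > job90.start, job97.end > job90.end.
That pattern is 'after'.

after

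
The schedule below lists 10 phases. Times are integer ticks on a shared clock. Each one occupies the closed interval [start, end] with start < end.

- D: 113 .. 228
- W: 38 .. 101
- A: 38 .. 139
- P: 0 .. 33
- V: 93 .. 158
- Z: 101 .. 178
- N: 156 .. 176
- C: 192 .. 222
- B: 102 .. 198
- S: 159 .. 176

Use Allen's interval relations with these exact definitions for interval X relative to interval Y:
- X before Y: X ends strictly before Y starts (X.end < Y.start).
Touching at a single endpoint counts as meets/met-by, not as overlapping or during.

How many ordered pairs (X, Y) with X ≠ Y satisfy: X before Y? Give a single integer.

Checking all 90 ordered pairs for relation 'before'; matching pairs in alphabetical order:
(A, C): A before C ✓
(A, N): A before N ✓
(A, S): A before S ✓
(N, C): N before C ✓
(P, A): P before A ✓
(P, B): P before B ✓
(P, C): P before C ✓
(P, D): P before D ✓
(P, N): P before N ✓
(P, S): P before S ✓
(P, V): P before V ✓
(P, W): P before W ✓
(P, Z): P before Z ✓
(S, C): S before C ✓
(V, C): V before C ✓
(V, S): V before S ✓
(W, B): W before B ✓
(W, C): W before C ✓
(W, D): W before D ✓
(W, N): W before N ✓
(W, S): W before S ✓
(Z, C): Z before C ✓
Count: 22.

22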